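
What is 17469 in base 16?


Divide by 16 repeatedly:
17469 ÷ 16 = 1091 remainder 13 (D)
1091 ÷ 16 = 68 remainder 3 (3)
68 ÷ 16 = 4 remainder 4 (4)
4 ÷ 16 = 0 remainder 4 (4)
Reading remainders bottom-up:
= 0x443D


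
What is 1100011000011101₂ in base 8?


Group into 3-bit groups: 001100011000011101
  001 = 1
  100 = 4
  011 = 3
  000 = 0
  011 = 3
  101 = 5
= 0o143035


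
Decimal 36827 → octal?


Divide by 8 repeatedly:
36827 ÷ 8 = 4603 remainder 3
4603 ÷ 8 = 575 remainder 3
575 ÷ 8 = 71 remainder 7
71 ÷ 8 = 8 remainder 7
8 ÷ 8 = 1 remainder 0
1 ÷ 8 = 0 remainder 1
Reading remainders bottom-up:
= 0o107733


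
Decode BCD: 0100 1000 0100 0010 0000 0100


Each 4-bit group → digit:
  0100 → 4
  1000 → 8
  0100 → 4
  0010 → 2
  0000 → 0
  0100 → 4
= 484204


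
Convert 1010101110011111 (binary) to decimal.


Positional values:
Bit 0: 1 × 2^0 = 1
Bit 1: 1 × 2^1 = 2
Bit 2: 1 × 2^2 = 4
Bit 3: 1 × 2^3 = 8
Bit 4: 1 × 2^4 = 16
Bit 7: 1 × 2^7 = 128
Bit 8: 1 × 2^8 = 256
Bit 9: 1 × 2^9 = 512
Bit 11: 1 × 2^11 = 2048
Bit 13: 1 × 2^13 = 8192
Bit 15: 1 × 2^15 = 32768
Sum = 1 + 2 + 4 + 8 + 16 + 128 + 256 + 512 + 2048 + 8192 + 32768
= 43935


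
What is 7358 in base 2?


Divide by 2 repeatedly:
7358 ÷ 2 = 3679 remainder 0
3679 ÷ 2 = 1839 remainder 1
1839 ÷ 2 = 919 remainder 1
919 ÷ 2 = 459 remainder 1
459 ÷ 2 = 229 remainder 1
229 ÷ 2 = 114 remainder 1
114 ÷ 2 = 57 remainder 0
57 ÷ 2 = 28 remainder 1
28 ÷ 2 = 14 remainder 0
14 ÷ 2 = 7 remainder 0
7 ÷ 2 = 3 remainder 1
3 ÷ 2 = 1 remainder 1
1 ÷ 2 = 0 remainder 1
Reading remainders bottom-up:
= 1110010111110


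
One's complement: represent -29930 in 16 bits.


Original: 0111010011101010
Invert all bits:
  bit 0: 0 → 1
  bit 1: 1 → 0
  bit 2: 1 → 0
  bit 3: 1 → 0
  bit 4: 0 → 1
  bit 5: 1 → 0
  bit 6: 0 → 1
  bit 7: 0 → 1
  bit 8: 1 → 0
  bit 9: 1 → 0
  bit 10: 1 → 0
  bit 11: 0 → 1
  bit 12: 1 → 0
  bit 13: 0 → 1
  bit 14: 1 → 0
  bit 15: 0 → 1
= 1000101100010101


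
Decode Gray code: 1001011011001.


Gray code: 1001011011001
MSB stays the same: 1
Each subsequent bit = prev_binary XOR current_gray:
  B[1] = 1 XOR 0 = 1
  B[2] = 1 XOR 0 = 1
  B[3] = 1 XOR 1 = 0
  B[4] = 0 XOR 0 = 0
  B[5] = 0 XOR 1 = 1
  B[6] = 1 XOR 1 = 0
  B[7] = 0 XOR 0 = 0
  B[8] = 0 XOR 1 = 1
  B[9] = 1 XOR 1 = 0
  B[10] = 0 XOR 0 = 0
  B[11] = 0 XOR 0 = 0
  B[12] = 0 XOR 1 = 1
= 1110010010001 (7313 decimal)


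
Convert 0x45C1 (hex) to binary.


Each hex digit → 4 binary bits:
  4 = 0100
  5 = 0101
  C = 1100
  1 = 0001
Concatenate: 0100 0101 1100 0001
= 0100010111000001


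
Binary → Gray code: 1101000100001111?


Binary: 1101000100001111
Gray code: G = B XOR (B >> 1)
B >> 1 = 0110100010000111
1101000100001111 XOR 0110100010000111:
  1 XOR 0 = 1
  1 XOR 1 = 0
  0 XOR 1 = 1
  1 XOR 0 = 1
  0 XOR 1 = 1
  0 XOR 0 = 0
  0 XOR 0 = 0
  1 XOR 0 = 1
  0 XOR 1 = 1
  0 XOR 0 = 0
  0 XOR 0 = 0
  0 XOR 0 = 0
  1 XOR 0 = 1
  1 XOR 1 = 0
  1 XOR 1 = 0
  1 XOR 1 = 0
= 1011100110001000


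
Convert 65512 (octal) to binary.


Each octal digit → 3 binary bits:
  6 = 110
  5 = 101
  5 = 101
  1 = 001
  2 = 010
Concatenate: 110 101 101 001 010
= 110101101001010


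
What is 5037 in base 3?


Divide by 3 repeatedly:
5037 ÷ 3 = 1679 remainder 0
1679 ÷ 3 = 559 remainder 2
559 ÷ 3 = 186 remainder 1
186 ÷ 3 = 62 remainder 0
62 ÷ 3 = 20 remainder 2
20 ÷ 3 = 6 remainder 2
6 ÷ 3 = 2 remainder 0
2 ÷ 3 = 0 remainder 2
Reading remainders bottom-up:
= 20220120


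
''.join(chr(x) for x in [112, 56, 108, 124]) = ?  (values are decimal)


Codes (decimal): 112 56 108 124
Per-code ASCII lookup:
  112  (range 97-122: lowercase, 112 - 97 = 15) → 'p'
  56  (range 48-57: digits, 56 - 48 = 8) → '8'
  108  (range 97-122: lowercase, 108 - 97 = 11) → 'l'
  124  (special character) → '|'
= 'p8l|'


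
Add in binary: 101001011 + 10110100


Align and add column by column (LSB to MSB, carry propagating):
  0101001011
+ 0010110100
  ----------
  col 0: 1 + 0 + 0 (carry in) = 1 → bit 1, carry out 0
  col 1: 1 + 0 + 0 (carry in) = 1 → bit 1, carry out 0
  col 2: 0 + 1 + 0 (carry in) = 1 → bit 1, carry out 0
  col 3: 1 + 0 + 0 (carry in) = 1 → bit 1, carry out 0
  col 4: 0 + 1 + 0 (carry in) = 1 → bit 1, carry out 0
  col 5: 0 + 1 + 0 (carry in) = 1 → bit 1, carry out 0
  col 6: 1 + 0 + 0 (carry in) = 1 → bit 1, carry out 0
  col 7: 0 + 1 + 0 (carry in) = 1 → bit 1, carry out 0
  col 8: 1 + 0 + 0 (carry in) = 1 → bit 1, carry out 0
  col 9: 0 + 0 + 0 (carry in) = 0 → bit 0, carry out 0
Reading bits MSB→LSB: 0111111111
Strip leading zeros: 111111111
= 111111111


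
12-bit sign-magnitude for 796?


Sign bit: 0 (positive)
Magnitude: 796 = 01100011100
= 001100011100


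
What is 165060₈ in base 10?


Positional values:
Position 0: 0 × 8^0 = 0
Position 1: 6 × 8^1 = 48
Position 2: 0 × 8^2 = 0
Position 3: 5 × 8^3 = 2560
Position 4: 6 × 8^4 = 24576
Position 5: 1 × 8^5 = 32768
Sum = 0 + 48 + 0 + 2560 + 24576 + 32768
= 59952


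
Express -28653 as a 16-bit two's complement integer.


Original: 0110111111101101
Step 1 - Invert all bits: 1001000000010010
Step 2 - Add 1: 1001000000010010 + 1
= 1001000000010011 (represents -28653)


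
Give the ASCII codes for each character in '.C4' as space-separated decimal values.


String: '.C4'  (3 characters)
Per-character ASCII lookup:
  '.': special character: '.' = 46
  'C': uppercase starts at 65: 'C' = 65 + 2 = 67
  '4': digits start at 48: '4' = 48 + 4 = 52
= 46 67 52


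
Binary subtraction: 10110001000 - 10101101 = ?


Align and subtract column by column (LSB to MSB, borrowing when needed):
  10110001000
- 00010101101
  -----------
  col 0: (0 - 0 borrow-in) - 1 → borrow from next column: (0+2) - 1 = 1, borrow out 1
  col 1: (0 - 1 borrow-in) - 0 → borrow from next column: (-1+2) - 0 = 1, borrow out 1
  col 2: (0 - 1 borrow-in) - 1 → borrow from next column: (-1+2) - 1 = 0, borrow out 1
  col 3: (1 - 1 borrow-in) - 1 → borrow from next column: (0+2) - 1 = 1, borrow out 1
  col 4: (0 - 1 borrow-in) - 0 → borrow from next column: (-1+2) - 0 = 1, borrow out 1
  col 5: (0 - 1 borrow-in) - 1 → borrow from next column: (-1+2) - 1 = 0, borrow out 1
  col 6: (0 - 1 borrow-in) - 0 → borrow from next column: (-1+2) - 0 = 1, borrow out 1
  col 7: (1 - 1 borrow-in) - 1 → borrow from next column: (0+2) - 1 = 1, borrow out 1
  col 8: (1 - 1 borrow-in) - 0 → 0 - 0 = 0, borrow out 0
  col 9: (0 - 0 borrow-in) - 0 → 0 - 0 = 0, borrow out 0
  col 10: (1 - 0 borrow-in) - 0 → 1 - 0 = 1, borrow out 0
Reading bits MSB→LSB: 10011011011
Strip leading zeros: 10011011011
= 10011011011


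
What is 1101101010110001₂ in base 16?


Group into 4-bit nibbles: 1101101010110001
  1101 = D
  1010 = A
  1011 = B
  0001 = 1
= 0xDAB1


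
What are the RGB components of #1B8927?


Hex: #1B8927
R = 1B₁₆ = 27
G = 89₁₆ = 137
B = 27₁₆ = 39
= RGB(27, 137, 39)


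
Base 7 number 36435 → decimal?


Positional values (base 7):
  5 × 7^0 = 5 × 1 = 5
  3 × 7^1 = 3 × 7 = 21
  4 × 7^2 = 4 × 49 = 196
  6 × 7^3 = 6 × 343 = 2058
  3 × 7^4 = 3 × 2401 = 7203
Sum = 5 + 21 + 196 + 2058 + 7203
= 9483


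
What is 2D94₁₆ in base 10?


Positional values:
Position 0: 4 × 16^0 = 4 × 1 = 4
Position 1: 9 × 16^1 = 9 × 16 = 144
Position 2: D × 16^2 = 13 × 256 = 3328
Position 3: 2 × 16^3 = 2 × 4096 = 8192
Sum = 4 + 144 + 3328 + 8192
= 11668


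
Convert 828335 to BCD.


Each digit → 4-bit binary:
  8 → 1000
  2 → 0010
  8 → 1000
  3 → 0011
  3 → 0011
  5 → 0101
= 1000 0010 1000 0011 0011 0101


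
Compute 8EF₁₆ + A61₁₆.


Align and add column by column (LSB to MSB, each column mod 16 with carry):
  08EF
+ 0A61
  ----
  col 0: F(15) + 1(1) + 0 (carry in) = 16 → 0(0), carry out 1
  col 1: E(14) + 6(6) + 1 (carry in) = 21 → 5(5), carry out 1
  col 2: 8(8) + A(10) + 1 (carry in) = 19 → 3(3), carry out 1
  col 3: 0(0) + 0(0) + 1 (carry in) = 1 → 1(1), carry out 0
Reading digits MSB→LSB: 1350
Strip leading zeros: 1350
= 0x1350


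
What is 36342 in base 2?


Divide by 2 repeatedly:
36342 ÷ 2 = 18171 remainder 0
18171 ÷ 2 = 9085 remainder 1
9085 ÷ 2 = 4542 remainder 1
4542 ÷ 2 = 2271 remainder 0
2271 ÷ 2 = 1135 remainder 1
1135 ÷ 2 = 567 remainder 1
567 ÷ 2 = 283 remainder 1
283 ÷ 2 = 141 remainder 1
141 ÷ 2 = 70 remainder 1
70 ÷ 2 = 35 remainder 0
35 ÷ 2 = 17 remainder 1
17 ÷ 2 = 8 remainder 1
8 ÷ 2 = 4 remainder 0
4 ÷ 2 = 2 remainder 0
2 ÷ 2 = 1 remainder 0
1 ÷ 2 = 0 remainder 1
Reading remainders bottom-up:
= 1000110111110110


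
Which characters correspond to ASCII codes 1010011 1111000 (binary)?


Codes (binary): 1010011 1111000
Per-code ASCII lookup:
  1010011 = 83  (range 65-90: uppercase, 83 - 65 = 18) → 'S'
  1111000 = 120  (range 97-122: lowercase, 120 - 97 = 23) → 'x'
= 'Sx'


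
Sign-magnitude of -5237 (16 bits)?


Sign bit: 1 (negative)
Magnitude: 5237 = 001010001110101
= 1001010001110101


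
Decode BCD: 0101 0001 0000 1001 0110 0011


Each 4-bit group → digit:
  0101 → 5
  0001 → 1
  0000 → 0
  1001 → 9
  0110 → 6
  0011 → 3
= 510963


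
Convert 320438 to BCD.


Each digit → 4-bit binary:
  3 → 0011
  2 → 0010
  0 → 0000
  4 → 0100
  3 → 0011
  8 → 1000
= 0011 0010 0000 0100 0011 1000


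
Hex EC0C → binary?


Each hex digit → 4 binary bits:
  E = 1110
  C = 1100
  0 = 0000
  C = 1100
Concatenate: 1110 1100 0000 1100
= 1110110000001100


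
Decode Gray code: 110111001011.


Gray code: 110111001011
MSB stays the same: 1
Each subsequent bit = prev_binary XOR current_gray:
  B[1] = 1 XOR 1 = 0
  B[2] = 0 XOR 0 = 0
  B[3] = 0 XOR 1 = 1
  B[4] = 1 XOR 1 = 0
  B[5] = 0 XOR 1 = 1
  B[6] = 1 XOR 0 = 1
  B[7] = 1 XOR 0 = 1
  B[8] = 1 XOR 1 = 0
  B[9] = 0 XOR 0 = 0
  B[10] = 0 XOR 1 = 1
  B[11] = 1 XOR 1 = 0
= 100101110010 (2418 decimal)


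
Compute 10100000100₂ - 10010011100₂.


Align and subtract column by column (LSB to MSB, borrowing when needed):
  10100000100
- 10010011100
  -----------
  col 0: (0 - 0 borrow-in) - 0 → 0 - 0 = 0, borrow out 0
  col 1: (0 - 0 borrow-in) - 0 → 0 - 0 = 0, borrow out 0
  col 2: (1 - 0 borrow-in) - 1 → 1 - 1 = 0, borrow out 0
  col 3: (0 - 0 borrow-in) - 1 → borrow from next column: (0+2) - 1 = 1, borrow out 1
  col 4: (0 - 1 borrow-in) - 1 → borrow from next column: (-1+2) - 1 = 0, borrow out 1
  col 5: (0 - 1 borrow-in) - 0 → borrow from next column: (-1+2) - 0 = 1, borrow out 1
  col 6: (0 - 1 borrow-in) - 0 → borrow from next column: (-1+2) - 0 = 1, borrow out 1
  col 7: (0 - 1 borrow-in) - 1 → borrow from next column: (-1+2) - 1 = 0, borrow out 1
  col 8: (1 - 1 borrow-in) - 0 → 0 - 0 = 0, borrow out 0
  col 9: (0 - 0 borrow-in) - 0 → 0 - 0 = 0, borrow out 0
  col 10: (1 - 0 borrow-in) - 1 → 1 - 1 = 0, borrow out 0
Reading bits MSB→LSB: 00001101000
Strip leading zeros: 1101000
= 1101000


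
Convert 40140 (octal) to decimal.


Positional values:
Position 0: 0 × 8^0 = 0
Position 1: 4 × 8^1 = 32
Position 2: 1 × 8^2 = 64
Position 3: 0 × 8^3 = 0
Position 4: 4 × 8^4 = 16384
Sum = 0 + 32 + 64 + 0 + 16384
= 16480


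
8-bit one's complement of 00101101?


Original: 00101101
Invert all bits:
  bit 0: 0 → 1
  bit 1: 0 → 1
  bit 2: 1 → 0
  bit 3: 0 → 1
  bit 4: 1 → 0
  bit 5: 1 → 0
  bit 6: 0 → 1
  bit 7: 1 → 0
= 11010010


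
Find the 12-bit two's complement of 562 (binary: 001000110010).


Original: 001000110010
Step 1 - Invert all bits: 110111001101
Step 2 - Add 1: 110111001101 + 1
= 110111001110 (represents -562)


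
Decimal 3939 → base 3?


Divide by 3 repeatedly:
3939 ÷ 3 = 1313 remainder 0
1313 ÷ 3 = 437 remainder 2
437 ÷ 3 = 145 remainder 2
145 ÷ 3 = 48 remainder 1
48 ÷ 3 = 16 remainder 0
16 ÷ 3 = 5 remainder 1
5 ÷ 3 = 1 remainder 2
1 ÷ 3 = 0 remainder 1
Reading remainders bottom-up:
= 12101220


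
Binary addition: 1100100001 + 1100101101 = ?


Align and add column by column (LSB to MSB, carry propagating):
  01100100001
+ 01100101101
  -----------
  col 0: 1 + 1 + 0 (carry in) = 2 → bit 0, carry out 1
  col 1: 0 + 0 + 1 (carry in) = 1 → bit 1, carry out 0
  col 2: 0 + 1 + 0 (carry in) = 1 → bit 1, carry out 0
  col 3: 0 + 1 + 0 (carry in) = 1 → bit 1, carry out 0
  col 4: 0 + 0 + 0 (carry in) = 0 → bit 0, carry out 0
  col 5: 1 + 1 + 0 (carry in) = 2 → bit 0, carry out 1
  col 6: 0 + 0 + 1 (carry in) = 1 → bit 1, carry out 0
  col 7: 0 + 0 + 0 (carry in) = 0 → bit 0, carry out 0
  col 8: 1 + 1 + 0 (carry in) = 2 → bit 0, carry out 1
  col 9: 1 + 1 + 1 (carry in) = 3 → bit 1, carry out 1
  col 10: 0 + 0 + 1 (carry in) = 1 → bit 1, carry out 0
Reading bits MSB→LSB: 11001001110
Strip leading zeros: 11001001110
= 11001001110


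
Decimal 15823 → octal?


Divide by 8 repeatedly:
15823 ÷ 8 = 1977 remainder 7
1977 ÷ 8 = 247 remainder 1
247 ÷ 8 = 30 remainder 7
30 ÷ 8 = 3 remainder 6
3 ÷ 8 = 0 remainder 3
Reading remainders bottom-up:
= 0o36717


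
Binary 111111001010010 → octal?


Group into 3-bit groups: 111111001010010
  111 = 7
  111 = 7
  001 = 1
  010 = 2
  010 = 2
= 0o77122


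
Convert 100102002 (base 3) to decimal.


Positional values (base 3):
  2 × 3^0 = 2 × 1 = 2
  0 × 3^1 = 0 × 3 = 0
  0 × 3^2 = 0 × 9 = 0
  2 × 3^3 = 2 × 27 = 54
  0 × 3^4 = 0 × 81 = 0
  1 × 3^5 = 1 × 243 = 243
  0 × 3^6 = 0 × 729 = 0
  0 × 3^7 = 0 × 2187 = 0
  1 × 3^8 = 1 × 6561 = 6561
Sum = 2 + 0 + 0 + 54 + 0 + 243 + 0 + 0 + 6561
= 6860


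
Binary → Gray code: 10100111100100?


Binary: 10100111100100
Gray code: G = B XOR (B >> 1)
B >> 1 = 01010011110010
10100111100100 XOR 01010011110010:
  1 XOR 0 = 1
  0 XOR 1 = 1
  1 XOR 0 = 1
  0 XOR 1 = 1
  0 XOR 0 = 0
  1 XOR 0 = 1
  1 XOR 1 = 0
  1 XOR 1 = 0
  1 XOR 1 = 0
  0 XOR 1 = 1
  0 XOR 0 = 0
  1 XOR 0 = 1
  0 XOR 1 = 1
  0 XOR 0 = 0
= 11110100010110


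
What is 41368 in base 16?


Divide by 16 repeatedly:
41368 ÷ 16 = 2585 remainder 8 (8)
2585 ÷ 16 = 161 remainder 9 (9)
161 ÷ 16 = 10 remainder 1 (1)
10 ÷ 16 = 0 remainder 10 (A)
Reading remainders bottom-up:
= 0xA198


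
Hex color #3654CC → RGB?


Hex: #3654CC
R = 36₁₆ = 54
G = 54₁₆ = 84
B = CC₁₆ = 204
= RGB(54, 84, 204)


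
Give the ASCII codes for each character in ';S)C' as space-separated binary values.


String: ';S)C'  (4 characters)
Per-character ASCII lookup:
  ';': special character: ';' = 59 → 111011
  'S': uppercase starts at 65: 'S' = 65 + 18 = 83 → 1010011
  ')': special character: ')' = 41 → 101001
  'C': uppercase starts at 65: 'C' = 65 + 2 = 67 → 1000011
= 111011 1010011 101001 1000011


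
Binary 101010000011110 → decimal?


Positional values:
Bit 1: 1 × 2^1 = 2
Bit 2: 1 × 2^2 = 4
Bit 3: 1 × 2^3 = 8
Bit 4: 1 × 2^4 = 16
Bit 10: 1 × 2^10 = 1024
Bit 12: 1 × 2^12 = 4096
Bit 14: 1 × 2^14 = 16384
Sum = 2 + 4 + 8 + 16 + 1024 + 4096 + 16384
= 21534


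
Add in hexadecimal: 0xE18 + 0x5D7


Align and add column by column (LSB to MSB, each column mod 16 with carry):
  0E18
+ 05D7
  ----
  col 0: 8(8) + 7(7) + 0 (carry in) = 15 → F(15), carry out 0
  col 1: 1(1) + D(13) + 0 (carry in) = 14 → E(14), carry out 0
  col 2: E(14) + 5(5) + 0 (carry in) = 19 → 3(3), carry out 1
  col 3: 0(0) + 0(0) + 1 (carry in) = 1 → 1(1), carry out 0
Reading digits MSB→LSB: 13EF
Strip leading zeros: 13EF
= 0x13EF


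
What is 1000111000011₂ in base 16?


Group into 4-bit nibbles: 0001000111000011
  0001 = 1
  0001 = 1
  1100 = C
  0011 = 3
= 0x11C3


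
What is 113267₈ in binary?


Each octal digit → 3 binary bits:
  1 = 001
  1 = 001
  3 = 011
  2 = 010
  6 = 110
  7 = 111
Concatenate: 001 001 011 010 110 111
= 001001011010110111


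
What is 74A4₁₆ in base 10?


Positional values:
Position 0: 4 × 16^0 = 4 × 1 = 4
Position 1: A × 16^1 = 10 × 16 = 160
Position 2: 4 × 16^2 = 4 × 256 = 1024
Position 3: 7 × 16^3 = 7 × 4096 = 28672
Sum = 4 + 160 + 1024 + 28672
= 29860


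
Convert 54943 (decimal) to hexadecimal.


Divide by 16 repeatedly:
54943 ÷ 16 = 3433 remainder 15 (F)
3433 ÷ 16 = 214 remainder 9 (9)
214 ÷ 16 = 13 remainder 6 (6)
13 ÷ 16 = 0 remainder 13 (D)
Reading remainders bottom-up:
= 0xD69F


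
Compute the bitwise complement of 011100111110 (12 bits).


Original: 011100111110
Invert all bits:
  bit 0: 0 → 1
  bit 1: 1 → 0
  bit 2: 1 → 0
  bit 3: 1 → 0
  bit 4: 0 → 1
  bit 5: 0 → 1
  bit 6: 1 → 0
  bit 7: 1 → 0
  bit 8: 1 → 0
  bit 9: 1 → 0
  bit 10: 1 → 0
  bit 11: 0 → 1
= 100011000001


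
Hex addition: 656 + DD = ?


Align and add column by column (LSB to MSB, each column mod 16 with carry):
  0656
+ 00DD
  ----
  col 0: 6(6) + D(13) + 0 (carry in) = 19 → 3(3), carry out 1
  col 1: 5(5) + D(13) + 1 (carry in) = 19 → 3(3), carry out 1
  col 2: 6(6) + 0(0) + 1 (carry in) = 7 → 7(7), carry out 0
  col 3: 0(0) + 0(0) + 0 (carry in) = 0 → 0(0), carry out 0
Reading digits MSB→LSB: 0733
Strip leading zeros: 733
= 0x733


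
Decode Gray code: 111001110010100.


Gray code: 111001110010100
MSB stays the same: 1
Each subsequent bit = prev_binary XOR current_gray:
  B[1] = 1 XOR 1 = 0
  B[2] = 0 XOR 1 = 1
  B[3] = 1 XOR 0 = 1
  B[4] = 1 XOR 0 = 1
  B[5] = 1 XOR 1 = 0
  B[6] = 0 XOR 1 = 1
  B[7] = 1 XOR 1 = 0
  B[8] = 0 XOR 0 = 0
  B[9] = 0 XOR 0 = 0
  B[10] = 0 XOR 1 = 1
  B[11] = 1 XOR 0 = 1
  B[12] = 1 XOR 1 = 0
  B[13] = 0 XOR 0 = 0
  B[14] = 0 XOR 0 = 0
= 101110100011000 (23832 decimal)


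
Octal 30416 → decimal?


Positional values:
Position 0: 6 × 8^0 = 6
Position 1: 1 × 8^1 = 8
Position 2: 4 × 8^2 = 256
Position 3: 0 × 8^3 = 0
Position 4: 3 × 8^4 = 12288
Sum = 6 + 8 + 256 + 0 + 12288
= 12558


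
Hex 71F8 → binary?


Each hex digit → 4 binary bits:
  7 = 0111
  1 = 0001
  F = 1111
  8 = 1000
Concatenate: 0111 0001 1111 1000
= 0111000111111000


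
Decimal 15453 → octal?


Divide by 8 repeatedly:
15453 ÷ 8 = 1931 remainder 5
1931 ÷ 8 = 241 remainder 3
241 ÷ 8 = 30 remainder 1
30 ÷ 8 = 3 remainder 6
3 ÷ 8 = 0 remainder 3
Reading remainders bottom-up:
= 0o36135


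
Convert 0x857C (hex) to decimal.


Positional values:
Position 0: C × 16^0 = 12 × 1 = 12
Position 1: 7 × 16^1 = 7 × 16 = 112
Position 2: 5 × 16^2 = 5 × 256 = 1280
Position 3: 8 × 16^3 = 8 × 4096 = 32768
Sum = 12 + 112 + 1280 + 32768
= 34172


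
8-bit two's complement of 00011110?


Original: 00011110
Step 1 - Invert all bits: 11100001
Step 2 - Add 1: 11100001 + 1
= 11100010 (represents -30)


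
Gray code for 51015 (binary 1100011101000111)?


Binary: 1100011101000111
Gray code: G = B XOR (B >> 1)
B >> 1 = 0110001110100011
1100011101000111 XOR 0110001110100011:
  1 XOR 0 = 1
  1 XOR 1 = 0
  0 XOR 1 = 1
  0 XOR 0 = 0
  0 XOR 0 = 0
  1 XOR 0 = 1
  1 XOR 1 = 0
  1 XOR 1 = 0
  0 XOR 1 = 1
  1 XOR 0 = 1
  0 XOR 1 = 1
  0 XOR 0 = 0
  0 XOR 0 = 0
  1 XOR 0 = 1
  1 XOR 1 = 0
  1 XOR 1 = 0
= 1010010011100100


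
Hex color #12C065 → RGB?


Hex: #12C065
R = 12₁₆ = 18
G = C0₁₆ = 192
B = 65₁₆ = 101
= RGB(18, 192, 101)


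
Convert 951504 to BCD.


Each digit → 4-bit binary:
  9 → 1001
  5 → 0101
  1 → 0001
  5 → 0101
  0 → 0000
  4 → 0100
= 1001 0101 0001 0101 0000 0100


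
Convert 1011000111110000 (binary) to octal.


Group into 3-bit groups: 001011000111110000
  001 = 1
  011 = 3
  000 = 0
  111 = 7
  110 = 6
  000 = 0
= 0o130760


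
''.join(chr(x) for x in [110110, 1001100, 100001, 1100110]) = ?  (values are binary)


Codes (binary): 110110 1001100 100001 1100110
Per-code ASCII lookup:
  110110 = 54  (range 48-57: digits, 54 - 48 = 6) → '6'
  1001100 = 76  (range 65-90: uppercase, 76 - 65 = 11) → 'L'
  100001 = 33  (special character) → '!'
  1100110 = 102  (range 97-122: lowercase, 102 - 97 = 5) → 'f'
= '6L!f'


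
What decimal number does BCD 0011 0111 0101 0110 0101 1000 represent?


Each 4-bit group → digit:
  0011 → 3
  0111 → 7
  0101 → 5
  0110 → 6
  0101 → 5
  1000 → 8
= 375658


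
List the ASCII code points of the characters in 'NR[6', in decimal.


String: 'NR[6'  (4 characters)
Per-character ASCII lookup:
  'N': uppercase starts at 65: 'N' = 65 + 13 = 78
  'R': uppercase starts at 65: 'R' = 65 + 17 = 82
  '[': special character: '[' = 91
  '6': digits start at 48: '6' = 48 + 6 = 54
= 78 82 91 54


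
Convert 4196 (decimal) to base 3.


Divide by 3 repeatedly:
4196 ÷ 3 = 1398 remainder 2
1398 ÷ 3 = 466 remainder 0
466 ÷ 3 = 155 remainder 1
155 ÷ 3 = 51 remainder 2
51 ÷ 3 = 17 remainder 0
17 ÷ 3 = 5 remainder 2
5 ÷ 3 = 1 remainder 2
1 ÷ 3 = 0 remainder 1
Reading remainders bottom-up:
= 12202102


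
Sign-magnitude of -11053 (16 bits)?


Sign bit: 1 (negative)
Magnitude: 11053 = 010101100101101
= 1010101100101101


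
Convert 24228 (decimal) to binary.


Divide by 2 repeatedly:
24228 ÷ 2 = 12114 remainder 0
12114 ÷ 2 = 6057 remainder 0
6057 ÷ 2 = 3028 remainder 1
3028 ÷ 2 = 1514 remainder 0
1514 ÷ 2 = 757 remainder 0
757 ÷ 2 = 378 remainder 1
378 ÷ 2 = 189 remainder 0
189 ÷ 2 = 94 remainder 1
94 ÷ 2 = 47 remainder 0
47 ÷ 2 = 23 remainder 1
23 ÷ 2 = 11 remainder 1
11 ÷ 2 = 5 remainder 1
5 ÷ 2 = 2 remainder 1
2 ÷ 2 = 1 remainder 0
1 ÷ 2 = 0 remainder 1
Reading remainders bottom-up:
= 101111010100100


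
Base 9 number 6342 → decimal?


Positional values (base 9):
  2 × 9^0 = 2 × 1 = 2
  4 × 9^1 = 4 × 9 = 36
  3 × 9^2 = 3 × 81 = 243
  6 × 9^3 = 6 × 729 = 4374
Sum = 2 + 36 + 243 + 4374
= 4655


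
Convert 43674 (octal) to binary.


Each octal digit → 3 binary bits:
  4 = 100
  3 = 011
  6 = 110
  7 = 111
  4 = 100
Concatenate: 100 011 110 111 100
= 100011110111100


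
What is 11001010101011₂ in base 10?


Positional values:
Bit 0: 1 × 2^0 = 1
Bit 1: 1 × 2^1 = 2
Bit 3: 1 × 2^3 = 8
Bit 5: 1 × 2^5 = 32
Bit 7: 1 × 2^7 = 128
Bit 9: 1 × 2^9 = 512
Bit 12: 1 × 2^12 = 4096
Bit 13: 1 × 2^13 = 8192
Sum = 1 + 2 + 8 + 32 + 128 + 512 + 4096 + 8192
= 12971


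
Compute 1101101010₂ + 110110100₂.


Align and add column by column (LSB to MSB, carry propagating):
  01101101010
+ 00110110100
  -----------
  col 0: 0 + 0 + 0 (carry in) = 0 → bit 0, carry out 0
  col 1: 1 + 0 + 0 (carry in) = 1 → bit 1, carry out 0
  col 2: 0 + 1 + 0 (carry in) = 1 → bit 1, carry out 0
  col 3: 1 + 0 + 0 (carry in) = 1 → bit 1, carry out 0
  col 4: 0 + 1 + 0 (carry in) = 1 → bit 1, carry out 0
  col 5: 1 + 1 + 0 (carry in) = 2 → bit 0, carry out 1
  col 6: 1 + 0 + 1 (carry in) = 2 → bit 0, carry out 1
  col 7: 0 + 1 + 1 (carry in) = 2 → bit 0, carry out 1
  col 8: 1 + 1 + 1 (carry in) = 3 → bit 1, carry out 1
  col 9: 1 + 0 + 1 (carry in) = 2 → bit 0, carry out 1
  col 10: 0 + 0 + 1 (carry in) = 1 → bit 1, carry out 0
Reading bits MSB→LSB: 10100011110
Strip leading zeros: 10100011110
= 10100011110


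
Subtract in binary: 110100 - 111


Align and subtract column by column (LSB to MSB, borrowing when needed):
  110100
- 000111
  ------
  col 0: (0 - 0 borrow-in) - 1 → borrow from next column: (0+2) - 1 = 1, borrow out 1
  col 1: (0 - 1 borrow-in) - 1 → borrow from next column: (-1+2) - 1 = 0, borrow out 1
  col 2: (1 - 1 borrow-in) - 1 → borrow from next column: (0+2) - 1 = 1, borrow out 1
  col 3: (0 - 1 borrow-in) - 0 → borrow from next column: (-1+2) - 0 = 1, borrow out 1
  col 4: (1 - 1 borrow-in) - 0 → 0 - 0 = 0, borrow out 0
  col 5: (1 - 0 borrow-in) - 0 → 1 - 0 = 1, borrow out 0
Reading bits MSB→LSB: 101101
Strip leading zeros: 101101
= 101101


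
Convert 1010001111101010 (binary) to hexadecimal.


Group into 4-bit nibbles: 1010001111101010
  1010 = A
  0011 = 3
  1110 = E
  1010 = A
= 0xA3EA


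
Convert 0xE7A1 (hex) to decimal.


Positional values:
Position 0: 1 × 16^0 = 1 × 1 = 1
Position 1: A × 16^1 = 10 × 16 = 160
Position 2: 7 × 16^2 = 7 × 256 = 1792
Position 3: E × 16^3 = 14 × 4096 = 57344
Sum = 1 + 160 + 1792 + 57344
= 59297


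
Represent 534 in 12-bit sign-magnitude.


Sign bit: 0 (positive)
Magnitude: 534 = 01000010110
= 001000010110


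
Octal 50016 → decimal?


Positional values:
Position 0: 6 × 8^0 = 6
Position 1: 1 × 8^1 = 8
Position 2: 0 × 8^2 = 0
Position 3: 0 × 8^3 = 0
Position 4: 5 × 8^4 = 20480
Sum = 6 + 8 + 0 + 0 + 20480
= 20494


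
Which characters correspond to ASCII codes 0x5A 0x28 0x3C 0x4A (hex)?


Codes (hex): 0x5A 0x28 0x3C 0x4A
Per-code ASCII lookup:
  0x5A = 90  (range 65-90: uppercase, 90 - 65 = 25) → 'Z'
  0x28 = 40  (special character) → '('
  0x3C = 60  (special character) → '<'
  0x4A = 74  (range 65-90: uppercase, 74 - 65 = 9) → 'J'
= 'Z(<J'


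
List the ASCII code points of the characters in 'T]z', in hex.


String: 'T]z'  (3 characters)
Per-character ASCII lookup:
  'T': uppercase starts at 65: 'T' = 65 + 19 = 84 → 0x54
  ']': special character: ']' = 93 → 0x5D
  'z': lowercase starts at 97: 'z' = 97 + 25 = 122 → 0x7A
= 0x54 0x5D 0x7A


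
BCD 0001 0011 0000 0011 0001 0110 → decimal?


Each 4-bit group → digit:
  0001 → 1
  0011 → 3
  0000 → 0
  0011 → 3
  0001 → 1
  0110 → 6
= 130316


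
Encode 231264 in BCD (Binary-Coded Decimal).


Each digit → 4-bit binary:
  2 → 0010
  3 → 0011
  1 → 0001
  2 → 0010
  6 → 0110
  4 → 0100
= 0010 0011 0001 0010 0110 0100


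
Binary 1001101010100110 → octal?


Group into 3-bit groups: 001001101010100110
  001 = 1
  001 = 1
  101 = 5
  010 = 2
  100 = 4
  110 = 6
= 0o115246


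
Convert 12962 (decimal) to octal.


Divide by 8 repeatedly:
12962 ÷ 8 = 1620 remainder 2
1620 ÷ 8 = 202 remainder 4
202 ÷ 8 = 25 remainder 2
25 ÷ 8 = 3 remainder 1
3 ÷ 8 = 0 remainder 3
Reading remainders bottom-up:
= 0o31242


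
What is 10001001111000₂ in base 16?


Group into 4-bit nibbles: 0010001001111000
  0010 = 2
  0010 = 2
  0111 = 7
  1000 = 8
= 0x2278


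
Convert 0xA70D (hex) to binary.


Each hex digit → 4 binary bits:
  A = 1010
  7 = 0111
  0 = 0000
  D = 1101
Concatenate: 1010 0111 0000 1101
= 1010011100001101


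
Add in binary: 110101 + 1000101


Align and add column by column (LSB to MSB, carry propagating):
  00110101
+ 01000101
  --------
  col 0: 1 + 1 + 0 (carry in) = 2 → bit 0, carry out 1
  col 1: 0 + 0 + 1 (carry in) = 1 → bit 1, carry out 0
  col 2: 1 + 1 + 0 (carry in) = 2 → bit 0, carry out 1
  col 3: 0 + 0 + 1 (carry in) = 1 → bit 1, carry out 0
  col 4: 1 + 0 + 0 (carry in) = 1 → bit 1, carry out 0
  col 5: 1 + 0 + 0 (carry in) = 1 → bit 1, carry out 0
  col 6: 0 + 1 + 0 (carry in) = 1 → bit 1, carry out 0
  col 7: 0 + 0 + 0 (carry in) = 0 → bit 0, carry out 0
Reading bits MSB→LSB: 01111010
Strip leading zeros: 1111010
= 1111010


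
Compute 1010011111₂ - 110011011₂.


Align and subtract column by column (LSB to MSB, borrowing when needed):
  1010011111
- 0110011011
  ----------
  col 0: (1 - 0 borrow-in) - 1 → 1 - 1 = 0, borrow out 0
  col 1: (1 - 0 borrow-in) - 1 → 1 - 1 = 0, borrow out 0
  col 2: (1 - 0 borrow-in) - 0 → 1 - 0 = 1, borrow out 0
  col 3: (1 - 0 borrow-in) - 1 → 1 - 1 = 0, borrow out 0
  col 4: (1 - 0 borrow-in) - 1 → 1 - 1 = 0, borrow out 0
  col 5: (0 - 0 borrow-in) - 0 → 0 - 0 = 0, borrow out 0
  col 6: (0 - 0 borrow-in) - 0 → 0 - 0 = 0, borrow out 0
  col 7: (1 - 0 borrow-in) - 1 → 1 - 1 = 0, borrow out 0
  col 8: (0 - 0 borrow-in) - 1 → borrow from next column: (0+2) - 1 = 1, borrow out 1
  col 9: (1 - 1 borrow-in) - 0 → 0 - 0 = 0, borrow out 0
Reading bits MSB→LSB: 0100000100
Strip leading zeros: 100000100
= 100000100


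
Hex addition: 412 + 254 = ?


Align and add column by column (LSB to MSB, each column mod 16 with carry):
  0412
+ 0254
  ----
  col 0: 2(2) + 4(4) + 0 (carry in) = 6 → 6(6), carry out 0
  col 1: 1(1) + 5(5) + 0 (carry in) = 6 → 6(6), carry out 0
  col 2: 4(4) + 2(2) + 0 (carry in) = 6 → 6(6), carry out 0
  col 3: 0(0) + 0(0) + 0 (carry in) = 0 → 0(0), carry out 0
Reading digits MSB→LSB: 0666
Strip leading zeros: 666
= 0x666


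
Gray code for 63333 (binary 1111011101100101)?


Binary: 1111011101100101
Gray code: G = B XOR (B >> 1)
B >> 1 = 0111101110110010
1111011101100101 XOR 0111101110110010:
  1 XOR 0 = 1
  1 XOR 1 = 0
  1 XOR 1 = 0
  1 XOR 1 = 0
  0 XOR 1 = 1
  1 XOR 0 = 1
  1 XOR 1 = 0
  1 XOR 1 = 0
  0 XOR 1 = 1
  1 XOR 0 = 1
  1 XOR 1 = 0
  0 XOR 1 = 1
  0 XOR 0 = 0
  1 XOR 0 = 1
  0 XOR 1 = 1
  1 XOR 0 = 1
= 1000110011010111


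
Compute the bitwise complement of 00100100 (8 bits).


Original: 00100100
Invert all bits:
  bit 0: 0 → 1
  bit 1: 0 → 1
  bit 2: 1 → 0
  bit 3: 0 → 1
  bit 4: 0 → 1
  bit 5: 1 → 0
  bit 6: 0 → 1
  bit 7: 0 → 1
= 11011011


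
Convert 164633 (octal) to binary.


Each octal digit → 3 binary bits:
  1 = 001
  6 = 110
  4 = 100
  6 = 110
  3 = 011
  3 = 011
Concatenate: 001 110 100 110 011 011
= 001110100110011011


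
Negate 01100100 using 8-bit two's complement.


Original: 01100100
Step 1 - Invert all bits: 10011011
Step 2 - Add 1: 10011011 + 1
= 10011100 (represents -100)


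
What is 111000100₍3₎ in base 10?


Positional values (base 3):
  0 × 3^0 = 0 × 1 = 0
  0 × 3^1 = 0 × 3 = 0
  1 × 3^2 = 1 × 9 = 9
  0 × 3^3 = 0 × 27 = 0
  0 × 3^4 = 0 × 81 = 0
  0 × 3^5 = 0 × 243 = 0
  1 × 3^6 = 1 × 729 = 729
  1 × 3^7 = 1 × 2187 = 2187
  1 × 3^8 = 1 × 6561 = 6561
Sum = 0 + 0 + 9 + 0 + 0 + 0 + 729 + 2187 + 6561
= 9486


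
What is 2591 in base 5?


Divide by 5 repeatedly:
2591 ÷ 5 = 518 remainder 1
518 ÷ 5 = 103 remainder 3
103 ÷ 5 = 20 remainder 3
20 ÷ 5 = 4 remainder 0
4 ÷ 5 = 0 remainder 4
Reading remainders bottom-up:
= 40331


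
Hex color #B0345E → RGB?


Hex: #B0345E
R = B0₁₆ = 176
G = 34₁₆ = 52
B = 5E₁₆ = 94
= RGB(176, 52, 94)


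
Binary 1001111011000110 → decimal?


Positional values:
Bit 1: 1 × 2^1 = 2
Bit 2: 1 × 2^2 = 4
Bit 6: 1 × 2^6 = 64
Bit 7: 1 × 2^7 = 128
Bit 9: 1 × 2^9 = 512
Bit 10: 1 × 2^10 = 1024
Bit 11: 1 × 2^11 = 2048
Bit 12: 1 × 2^12 = 4096
Bit 15: 1 × 2^15 = 32768
Sum = 2 + 4 + 64 + 128 + 512 + 1024 + 2048 + 4096 + 32768
= 40646


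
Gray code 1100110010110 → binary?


Gray code: 1100110010110
MSB stays the same: 1
Each subsequent bit = prev_binary XOR current_gray:
  B[1] = 1 XOR 1 = 0
  B[2] = 0 XOR 0 = 0
  B[3] = 0 XOR 0 = 0
  B[4] = 0 XOR 1 = 1
  B[5] = 1 XOR 1 = 0
  B[6] = 0 XOR 0 = 0
  B[7] = 0 XOR 0 = 0
  B[8] = 0 XOR 1 = 1
  B[9] = 1 XOR 0 = 1
  B[10] = 1 XOR 1 = 0
  B[11] = 0 XOR 1 = 1
  B[12] = 1 XOR 0 = 1
= 1000100011011 (4379 decimal)


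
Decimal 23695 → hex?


Divide by 16 repeatedly:
23695 ÷ 16 = 1480 remainder 15 (F)
1480 ÷ 16 = 92 remainder 8 (8)
92 ÷ 16 = 5 remainder 12 (C)
5 ÷ 16 = 0 remainder 5 (5)
Reading remainders bottom-up:
= 0x5C8F


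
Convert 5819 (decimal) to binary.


Divide by 2 repeatedly:
5819 ÷ 2 = 2909 remainder 1
2909 ÷ 2 = 1454 remainder 1
1454 ÷ 2 = 727 remainder 0
727 ÷ 2 = 363 remainder 1
363 ÷ 2 = 181 remainder 1
181 ÷ 2 = 90 remainder 1
90 ÷ 2 = 45 remainder 0
45 ÷ 2 = 22 remainder 1
22 ÷ 2 = 11 remainder 0
11 ÷ 2 = 5 remainder 1
5 ÷ 2 = 2 remainder 1
2 ÷ 2 = 1 remainder 0
1 ÷ 2 = 0 remainder 1
Reading remainders bottom-up:
= 1011010111011


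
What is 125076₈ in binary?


Each octal digit → 3 binary bits:
  1 = 001
  2 = 010
  5 = 101
  0 = 000
  7 = 111
  6 = 110
Concatenate: 001 010 101 000 111 110
= 001010101000111110


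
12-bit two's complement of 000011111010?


Original: 000011111010
Step 1 - Invert all bits: 111100000101
Step 2 - Add 1: 111100000101 + 1
= 111100000110 (represents -250)


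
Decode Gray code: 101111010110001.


Gray code: 101111010110001
MSB stays the same: 1
Each subsequent bit = prev_binary XOR current_gray:
  B[1] = 1 XOR 0 = 1
  B[2] = 1 XOR 1 = 0
  B[3] = 0 XOR 1 = 1
  B[4] = 1 XOR 1 = 0
  B[5] = 0 XOR 1 = 1
  B[6] = 1 XOR 0 = 1
  B[7] = 1 XOR 1 = 0
  B[8] = 0 XOR 0 = 0
  B[9] = 0 XOR 1 = 1
  B[10] = 1 XOR 1 = 0
  B[11] = 0 XOR 0 = 0
  B[12] = 0 XOR 0 = 0
  B[13] = 0 XOR 0 = 0
  B[14] = 0 XOR 1 = 1
= 110101100100001 (27425 decimal)


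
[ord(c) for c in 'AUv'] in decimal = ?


String: 'AUv'  (3 characters)
Per-character ASCII lookup:
  'A': uppercase starts at 65: 'A' = 65 + 0 = 65
  'U': uppercase starts at 65: 'U' = 65 + 20 = 85
  'v': lowercase starts at 97: 'v' = 97 + 21 = 118
= 65 85 118


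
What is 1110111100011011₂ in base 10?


Positional values:
Bit 0: 1 × 2^0 = 1
Bit 1: 1 × 2^1 = 2
Bit 3: 1 × 2^3 = 8
Bit 4: 1 × 2^4 = 16
Bit 8: 1 × 2^8 = 256
Bit 9: 1 × 2^9 = 512
Bit 10: 1 × 2^10 = 1024
Bit 11: 1 × 2^11 = 2048
Bit 13: 1 × 2^13 = 8192
Bit 14: 1 × 2^14 = 16384
Bit 15: 1 × 2^15 = 32768
Sum = 1 + 2 + 8 + 16 + 256 + 512 + 1024 + 2048 + 8192 + 16384 + 32768
= 61211


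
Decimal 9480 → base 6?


Divide by 6 repeatedly:
9480 ÷ 6 = 1580 remainder 0
1580 ÷ 6 = 263 remainder 2
263 ÷ 6 = 43 remainder 5
43 ÷ 6 = 7 remainder 1
7 ÷ 6 = 1 remainder 1
1 ÷ 6 = 0 remainder 1
Reading remainders bottom-up:
= 111520


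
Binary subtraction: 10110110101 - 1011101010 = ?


Align and subtract column by column (LSB to MSB, borrowing when needed):
  10110110101
- 01011101010
  -----------
  col 0: (1 - 0 borrow-in) - 0 → 1 - 0 = 1, borrow out 0
  col 1: (0 - 0 borrow-in) - 1 → borrow from next column: (0+2) - 1 = 1, borrow out 1
  col 2: (1 - 1 borrow-in) - 0 → 0 - 0 = 0, borrow out 0
  col 3: (0 - 0 borrow-in) - 1 → borrow from next column: (0+2) - 1 = 1, borrow out 1
  col 4: (1 - 1 borrow-in) - 0 → 0 - 0 = 0, borrow out 0
  col 5: (1 - 0 borrow-in) - 1 → 1 - 1 = 0, borrow out 0
  col 6: (0 - 0 borrow-in) - 1 → borrow from next column: (0+2) - 1 = 1, borrow out 1
  col 7: (1 - 1 borrow-in) - 1 → borrow from next column: (0+2) - 1 = 1, borrow out 1
  col 8: (1 - 1 borrow-in) - 0 → 0 - 0 = 0, borrow out 0
  col 9: (0 - 0 borrow-in) - 1 → borrow from next column: (0+2) - 1 = 1, borrow out 1
  col 10: (1 - 1 borrow-in) - 0 → 0 - 0 = 0, borrow out 0
Reading bits MSB→LSB: 01011001011
Strip leading zeros: 1011001011
= 1011001011


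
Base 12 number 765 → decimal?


Positional values (base 12):
  5 × 12^0 = 5 × 1 = 5
  6 × 12^1 = 6 × 12 = 72
  7 × 12^2 = 7 × 144 = 1008
Sum = 5 + 72 + 1008
= 1085


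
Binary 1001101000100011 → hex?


Group into 4-bit nibbles: 1001101000100011
  1001 = 9
  1010 = A
  0010 = 2
  0011 = 3
= 0x9A23


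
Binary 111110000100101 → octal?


Group into 3-bit groups: 111110000100101
  111 = 7
  110 = 6
  000 = 0
  100 = 4
  101 = 5
= 0o76045


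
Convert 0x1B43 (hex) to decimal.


Positional values:
Position 0: 3 × 16^0 = 3 × 1 = 3
Position 1: 4 × 16^1 = 4 × 16 = 64
Position 2: B × 16^2 = 11 × 256 = 2816
Position 3: 1 × 16^3 = 1 × 4096 = 4096
Sum = 3 + 64 + 2816 + 4096
= 6979


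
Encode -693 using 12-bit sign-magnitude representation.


Sign bit: 1 (negative)
Magnitude: 693 = 01010110101
= 101010110101


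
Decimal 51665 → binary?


Divide by 2 repeatedly:
51665 ÷ 2 = 25832 remainder 1
25832 ÷ 2 = 12916 remainder 0
12916 ÷ 2 = 6458 remainder 0
6458 ÷ 2 = 3229 remainder 0
3229 ÷ 2 = 1614 remainder 1
1614 ÷ 2 = 807 remainder 0
807 ÷ 2 = 403 remainder 1
403 ÷ 2 = 201 remainder 1
201 ÷ 2 = 100 remainder 1
100 ÷ 2 = 50 remainder 0
50 ÷ 2 = 25 remainder 0
25 ÷ 2 = 12 remainder 1
12 ÷ 2 = 6 remainder 0
6 ÷ 2 = 3 remainder 0
3 ÷ 2 = 1 remainder 1
1 ÷ 2 = 0 remainder 1
Reading remainders bottom-up:
= 1100100111010001


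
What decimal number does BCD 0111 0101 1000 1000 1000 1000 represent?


Each 4-bit group → digit:
  0111 → 7
  0101 → 5
  1000 → 8
  1000 → 8
  1000 → 8
  1000 → 8
= 758888


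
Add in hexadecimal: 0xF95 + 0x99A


Align and add column by column (LSB to MSB, each column mod 16 with carry):
  0F95
+ 099A
  ----
  col 0: 5(5) + A(10) + 0 (carry in) = 15 → F(15), carry out 0
  col 1: 9(9) + 9(9) + 0 (carry in) = 18 → 2(2), carry out 1
  col 2: F(15) + 9(9) + 1 (carry in) = 25 → 9(9), carry out 1
  col 3: 0(0) + 0(0) + 1 (carry in) = 1 → 1(1), carry out 0
Reading digits MSB→LSB: 192F
Strip leading zeros: 192F
= 0x192F


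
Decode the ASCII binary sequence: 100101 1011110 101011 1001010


Codes (binary): 100101 1011110 101011 1001010
Per-code ASCII lookup:
  100101 = 37  (special character) → '%'
  1011110 = 94  (special character) → '^'
  101011 = 43  (special character) → '+'
  1001010 = 74  (range 65-90: uppercase, 74 - 65 = 9) → 'J'
= '%^+J'


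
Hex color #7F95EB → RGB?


Hex: #7F95EB
R = 7F₁₆ = 127
G = 95₁₆ = 149
B = EB₁₆ = 235
= RGB(127, 149, 235)


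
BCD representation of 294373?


Each digit → 4-bit binary:
  2 → 0010
  9 → 1001
  4 → 0100
  3 → 0011
  7 → 0111
  3 → 0011
= 0010 1001 0100 0011 0111 0011


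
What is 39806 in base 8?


Divide by 8 repeatedly:
39806 ÷ 8 = 4975 remainder 6
4975 ÷ 8 = 621 remainder 7
621 ÷ 8 = 77 remainder 5
77 ÷ 8 = 9 remainder 5
9 ÷ 8 = 1 remainder 1
1 ÷ 8 = 0 remainder 1
Reading remainders bottom-up:
= 0o115576


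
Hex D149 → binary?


Each hex digit → 4 binary bits:
  D = 1101
  1 = 0001
  4 = 0100
  9 = 1001
Concatenate: 1101 0001 0100 1001
= 1101000101001001


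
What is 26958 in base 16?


Divide by 16 repeatedly:
26958 ÷ 16 = 1684 remainder 14 (E)
1684 ÷ 16 = 105 remainder 4 (4)
105 ÷ 16 = 6 remainder 9 (9)
6 ÷ 16 = 0 remainder 6 (6)
Reading remainders bottom-up:
= 0x694E


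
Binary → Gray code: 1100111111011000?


Binary: 1100111111011000
Gray code: G = B XOR (B >> 1)
B >> 1 = 0110011111101100
1100111111011000 XOR 0110011111101100:
  1 XOR 0 = 1
  1 XOR 1 = 0
  0 XOR 1 = 1
  0 XOR 0 = 0
  1 XOR 0 = 1
  1 XOR 1 = 0
  1 XOR 1 = 0
  1 XOR 1 = 0
  1 XOR 1 = 0
  1 XOR 1 = 0
  0 XOR 1 = 1
  1 XOR 0 = 1
  1 XOR 1 = 0
  0 XOR 1 = 1
  0 XOR 0 = 0
  0 XOR 0 = 0
= 1010100000110100


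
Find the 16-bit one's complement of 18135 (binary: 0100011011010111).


Original: 0100011011010111
Invert all bits:
  bit 0: 0 → 1
  bit 1: 1 → 0
  bit 2: 0 → 1
  bit 3: 0 → 1
  bit 4: 0 → 1
  bit 5: 1 → 0
  bit 6: 1 → 0
  bit 7: 0 → 1
  bit 8: 1 → 0
  bit 9: 1 → 0
  bit 10: 0 → 1
  bit 11: 1 → 0
  bit 12: 0 → 1
  bit 13: 1 → 0
  bit 14: 1 → 0
  bit 15: 1 → 0
= 1011100100101000


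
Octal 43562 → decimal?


Positional values:
Position 0: 2 × 8^0 = 2
Position 1: 6 × 8^1 = 48
Position 2: 5 × 8^2 = 320
Position 3: 3 × 8^3 = 1536
Position 4: 4 × 8^4 = 16384
Sum = 2 + 48 + 320 + 1536 + 16384
= 18290


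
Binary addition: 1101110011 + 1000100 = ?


Align and add column by column (LSB to MSB, carry propagating):
  01101110011
+ 00001000100
  -----------
  col 0: 1 + 0 + 0 (carry in) = 1 → bit 1, carry out 0
  col 1: 1 + 0 + 0 (carry in) = 1 → bit 1, carry out 0
  col 2: 0 + 1 + 0 (carry in) = 1 → bit 1, carry out 0
  col 3: 0 + 0 + 0 (carry in) = 0 → bit 0, carry out 0
  col 4: 1 + 0 + 0 (carry in) = 1 → bit 1, carry out 0
  col 5: 1 + 0 + 0 (carry in) = 1 → bit 1, carry out 0
  col 6: 1 + 1 + 0 (carry in) = 2 → bit 0, carry out 1
  col 7: 0 + 0 + 1 (carry in) = 1 → bit 1, carry out 0
  col 8: 1 + 0 + 0 (carry in) = 1 → bit 1, carry out 0
  col 9: 1 + 0 + 0 (carry in) = 1 → bit 1, carry out 0
  col 10: 0 + 0 + 0 (carry in) = 0 → bit 0, carry out 0
Reading bits MSB→LSB: 01110110111
Strip leading zeros: 1110110111
= 1110110111


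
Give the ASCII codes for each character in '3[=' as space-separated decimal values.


String: '3[='  (3 characters)
Per-character ASCII lookup:
  '3': digits start at 48: '3' = 48 + 3 = 51
  '[': special character: '[' = 91
  '=': special character: '=' = 61
= 51 91 61


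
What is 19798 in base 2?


Divide by 2 repeatedly:
19798 ÷ 2 = 9899 remainder 0
9899 ÷ 2 = 4949 remainder 1
4949 ÷ 2 = 2474 remainder 1
2474 ÷ 2 = 1237 remainder 0
1237 ÷ 2 = 618 remainder 1
618 ÷ 2 = 309 remainder 0
309 ÷ 2 = 154 remainder 1
154 ÷ 2 = 77 remainder 0
77 ÷ 2 = 38 remainder 1
38 ÷ 2 = 19 remainder 0
19 ÷ 2 = 9 remainder 1
9 ÷ 2 = 4 remainder 1
4 ÷ 2 = 2 remainder 0
2 ÷ 2 = 1 remainder 0
1 ÷ 2 = 0 remainder 1
Reading remainders bottom-up:
= 100110101010110
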